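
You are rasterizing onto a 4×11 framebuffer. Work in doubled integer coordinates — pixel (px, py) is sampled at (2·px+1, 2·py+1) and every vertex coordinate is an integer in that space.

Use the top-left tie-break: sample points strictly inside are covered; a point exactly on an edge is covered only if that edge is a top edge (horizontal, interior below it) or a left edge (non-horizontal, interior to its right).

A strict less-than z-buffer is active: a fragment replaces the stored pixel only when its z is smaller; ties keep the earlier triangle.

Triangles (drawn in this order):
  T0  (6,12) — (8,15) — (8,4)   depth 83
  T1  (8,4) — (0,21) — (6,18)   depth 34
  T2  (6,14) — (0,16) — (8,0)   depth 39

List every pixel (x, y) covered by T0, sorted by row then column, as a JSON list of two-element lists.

T0:
  2·area = 22  (B↔C swapped to make it positive)
  edge (6, 12)→(8, 4): d=(2,-8) top-left  bias=+0
  edge (8, 4)→(8, 15): d=(0,11) right/bottom  bias=-1
  edge (8, 15)→(6, 12): d=(-2,-3) top-left  bias=+0
    (3,4)@(7, 9): e=[2,11,9] → #
    (3,5)@(7, 11): e=[6,11,5] → #
    (3,6)@(7, 13): e=[10,11,1] → #
    (3,7)@(7, 15): e=[14,11,-3] → ·
  covered (3 px):
    · · · ·
    · · · ·
    · · · ·
    · · · ·
    · · · #
    · · · #
    · · · #
    · · · ·
    · · · ·
    · · · ·
    · · · ·
T1:
  2·area = 78  (B↔C swapped to make it positive)
  edge (8, 4)→(6, 18): d=(-2,14) right/bottom  bias=-1
  edge (6, 18)→(0, 21): d=(-6,3) right/bottom  bias=-1
  edge (0, 21)→(8, 4): d=(8,-17) top-left  bias=+0
    (3,3)@(7, 7): e=[8,63,7] → #
    (3,4)@(7, 9): e=[4,51,23] → #
    (2,5)@(5, 11): e=[28,45,5] → #
    (3,5)@(7, 11): e=[0,39,39] → ·  [on edge]
    (2,6)@(5, 13): e=[24,33,21] → #
    (3,6)@(7, 13): e=[-4,27,55] → ·
    (1,7)@(3, 15): e=[48,27,3] → #
    (3,7)@(7, 15): e=[-8,15,71] → ·
    (1,8)@(3, 17): e=[44,15,19] → #
    (3,8)@(7, 17): e=[-12,3,87] → ·
    (0,9)@(1, 19): e=[68,9,1] → #
    (2,9)@(5, 19): e=[12,-3,69] → ·
  covered (10 px):
    · · · ·
    · · · ·
    · · · ·
    · · · #
    · · · #
    · · # ·
    · · # ·
    · # # ·
    · # # ·
    # # · ·
    · · · ·
T2:
  2·area = 80
  edge (6, 14)→(0, 16): d=(-6,2) right/bottom  bias=-1
  edge (0, 16)→(8, 0): d=(8,-16) top-left  bias=+0
  edge (8, 0)→(6, 14): d=(-2,14) right/bottom  bias=-1
    (3,1)@(7, 3): e=[64,8,8] → #
    (3,2)@(7, 5): e=[52,24,4] → #
    (2,3)@(5, 7): e=[44,8,28] → #
    (3,3)@(7, 7): e=[40,40,0] → ·  [on edge]
    (2,4)@(5, 9): e=[32,24,24] → #
    (3,4)@(7, 9): e=[28,56,-4] → ·
    (1,5)@(3, 11): e=[24,8,48] → #
    (3,5)@(7, 11): e=[16,72,-8] → ·
    (1,6)@(3, 13): e=[12,24,44] → #
    (3,6)@(7, 13): e=[4,88,-12] → ·
    (0,7)@(1, 15): e=[4,8,68] → #
    (1,7)@(3, 15): e=[0,40,40] → ·  [on edge]
    (2,10)@(5, 21): e=[-40,120,0] → ·  [on edge]
  covered (9 px):
    · · · ·
    · · · #
    · · · #
    · · # ·
    · · # ·
    · # # ·
    · # # ·
    # · · ·
    · · · ·
    · · · ·
    · · · ·

Result: [[3,4],[3,5],[3,6]]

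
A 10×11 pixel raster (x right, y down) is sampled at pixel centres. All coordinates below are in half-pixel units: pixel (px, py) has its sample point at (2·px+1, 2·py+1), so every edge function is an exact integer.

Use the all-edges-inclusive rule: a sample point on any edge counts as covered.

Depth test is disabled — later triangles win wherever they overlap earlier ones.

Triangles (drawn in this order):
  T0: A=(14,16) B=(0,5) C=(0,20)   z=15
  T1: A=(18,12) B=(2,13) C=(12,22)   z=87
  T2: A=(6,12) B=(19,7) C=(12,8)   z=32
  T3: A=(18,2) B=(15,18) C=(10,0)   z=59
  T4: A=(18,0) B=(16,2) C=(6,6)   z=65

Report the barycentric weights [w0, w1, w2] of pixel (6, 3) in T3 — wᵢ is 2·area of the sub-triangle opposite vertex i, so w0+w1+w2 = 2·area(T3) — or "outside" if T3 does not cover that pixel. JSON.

T0:
  2·area = 210  (B↔C swapped to make it positive)
  edge (14, 16)→(0, 20): d=(-14,4) inclusive
  edge (0, 20)→(0, 5): d=(0,-15) inclusive
  edge (0, 5)→(14, 16): d=(14,11) inclusive
    (0,3)@(1, 7): e=[178,15,17] → X
    (1,3)@(3, 7): e=[170,45,-5] → .
    (0,4)@(1, 9): e=[150,15,45] → X
    (1,4)@(3, 9): e=[142,45,23] → X
    (2,4)@(5, 9): e=[134,75,1] → X
    (3,4)@(7, 9): e=[126,105,-21] → .
    (0,5)@(1, 11): e=[122,15,73] → X
    (3,5)@(7, 11): e=[98,105,7] → X
    (4,5)@(9, 11): e=[90,135,-15] → .
    (0,6)@(1, 13): e=[94,15,101] → X
    (4,6)@(9, 13): e=[62,135,13] → X
    (5,6)@(11, 13): e=[54,165,-9] → .
  covered (26 px):
    . . . . . . . . . .
    . . . . . . . . . .
    . . . . . . . . . .
    X . . . . . . . . .
    X X X . . . . . . .
    X X X X . . . . . .
    X X X X X . . . . .
    X X X X X X . . . .
    X X X X X . . . . .
    X X . . . . . . . .
    . . . . . . . . . .
T1:
  2·area = 154  (B↔C swapped to make it positive)
  edge (18, 12)→(12, 22): d=(-6,10) inclusive
  edge (12, 22)→(2, 13): d=(-10,-9) inclusive
  edge (2, 13)→(18, 12): d=(16,-1) inclusive
    (1,6)@(3, 13): e=[144,9,1] → X
    (2,6)@(5, 13): e=[124,27,3] → X
    (3,6)@(7, 13): e=[104,45,5] → X
    (4,6)@(9, 13): e=[84,63,7] → X
    (5,6)@(11, 13): e=[64,81,9] → X
    (6,6)@(13, 13): e=[44,99,11] → X
    (7,6)@(15, 13): e=[24,117,13] → X
    (8,6)@(17, 13): e=[4,135,15] → X
    (9,6)@(19, 13): e=[-16,153,17] → .
    (1,7)@(3, 15): e=[132,-11,33] → .
    (2,7)@(5, 15): e=[112,7,35] → X
    (8,7)@(17, 15): e=[-8,115,47] → .
    (7,8)@(15, 17): e=[0,77,77] → X  [on edge]
  covered (23 px):
    . . . . . . . . . .
    . . . . . . . . . .
    . . . . . . . . . .
    . . . . . . . . . .
    . . . . . . . . . .
    . . . . . . . . . .
    . X X X X X X X X .
    . . X X X X X X . .
    . . . X X X X X . .
    . . . . X X X . . .
    . . . . . X . . . .
T2:
  2·area = 22  (B↔C swapped to make it positive)
  edge (6, 12)→(12, 8): d=(6,-4) inclusive
  edge (12, 8)→(19, 7): d=(7,-1) inclusive
  edge (19, 7)→(6, 12): d=(-13,5) inclusive
    (9,3)@(19, 7): e=[22,0,0] → X  [on edge]
    (2,4)@(5, 9): e=[-22,0,44] → .  [on edge]
    (5,4)@(11, 9): e=[2,6,14] → X
    (6,4)@(13, 9): e=[10,8,4] → X
    (7,4)@(15, 9): e=[18,10,-6] → .
    (9,4)@(19, 9): e=[34,14,-26] → .
    (5,5)@(11, 11): e=[14,20,-12] → .
    (6,5)@(13, 11): e=[22,22,-22] → .
  covered (3 px):
    . . . . . . . . . .
    . . . . . . . . . .
    . . . . . . . . . .
    . . . . . . . . . X
    . . . . . X X . . .
    . . . . . . . . . .
    . . . . . . . . . .
    . . . . . . . . . .
    . . . . . . . . . .
    . . . . . . . . . .
    . . . . . . . . . .
T3:
  2·area = 134
  edge (18, 2)→(15, 18): d=(-3,16) inclusive
  edge (15, 18)→(10, 0): d=(-5,-18) inclusive
  edge (10, 0)→(18, 2): d=(8,2) inclusive
    (5,0)@(11, 1): e=[115,13,6] → X
    (6,0)@(13, 1): e=[83,49,2] → X
    (7,0)@(15, 1): e=[51,85,-2] → .
    (5,1)@(11, 3): e=[109,3,22] → X
    (7,1)@(15, 3): e=[45,75,14] → X
    (8,1)@(17, 3): e=[13,111,10] → X
    (9,1)@(19, 3): e=[-19,147,6] → .
    (5,2)@(11, 5): e=[103,-7,38] → .
    (6,2)@(13, 5): e=[71,29,34] → X
    (9,2)@(19, 5): e=[-25,137,22] → .
    (6,3)@(13, 7): e=[65,19,50] → X
    (9,3)@(19, 7): e=[-31,127,38] → .
  covered (18 px):
    . . . . . X X . . .
    . . . . . X X X X .
    . . . . . . X X X .
    . . . . . . X X X .
    . . . . . . X X . .
    . . . . . . . X . .
    . . . . . . . X . .
    . . . . . . . X . .
    . . . . . . . X . .
    . . . . . . . . . .
    . . . . . . . . . .
T4:
  2·area = 12
  edge (18, 0)→(16, 2): d=(-2,2) inclusive
  edge (16, 2)→(6, 6): d=(-10,4) inclusive
  edge (6, 6)→(18, 0): d=(12,-6) inclusive
    (8,0)@(17, 1): e=[0,6,6] → X  [on edge]
    (9,0)@(19, 1): e=[-4,-2,18] → .
    (6,1)@(13, 3): e=[4,2,6] → X
    (7,1)@(15, 3): e=[0,-6,18] → .  [on edge]
    (8,1)@(17, 3): e=[-4,-14,30] → .
    (6,2)@(13, 5): e=[0,-18,30] → .  [on edge]
    (5,3)@(11, 7): e=[0,-30,42] → .  [on edge]
    (4,4)@(9, 9): e=[0,-42,54] → .  [on edge]
    (3,5)@(7, 11): e=[0,-54,66] → .  [on edge]
    (2,6)@(5, 13): e=[0,-66,78] → .  [on edge]
    (1,7)@(3, 15): e=[0,-78,90] → .  [on edge]
    (0,8)@(1, 17): e=[0,-90,102] → .  [on edge]
  covered (2 px):
    . . . . . . . . X .
    . . . . . . X . . .
    . . . . . . . . . .
    . . . . . . . . . .
    . . . . . . . . . .
    . . . . . . . . . .
    . . . . . . . . . .
    . . . . . . . . . .
    . . . . . . . . . .
    . . . . . . . . . .
    . . . . . . . . . .

Result: [19,50,65]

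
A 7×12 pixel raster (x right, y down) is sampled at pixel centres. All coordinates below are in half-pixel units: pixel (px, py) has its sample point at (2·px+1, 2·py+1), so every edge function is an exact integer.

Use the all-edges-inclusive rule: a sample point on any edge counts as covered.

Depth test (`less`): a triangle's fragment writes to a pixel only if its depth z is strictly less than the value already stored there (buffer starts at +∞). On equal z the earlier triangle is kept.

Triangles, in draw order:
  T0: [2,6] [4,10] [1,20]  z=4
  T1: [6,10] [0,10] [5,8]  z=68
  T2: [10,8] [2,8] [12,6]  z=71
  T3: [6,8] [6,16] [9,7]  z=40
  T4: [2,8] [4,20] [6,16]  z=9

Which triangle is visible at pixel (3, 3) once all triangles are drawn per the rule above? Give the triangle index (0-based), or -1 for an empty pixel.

T0:
  2·area = 32
  edge (2, 6)→(4, 10): d=(2,4) inclusive
  edge (4, 10)→(1, 20): d=(-3,10) inclusive
  edge (1, 20)→(2, 6): d=(1,-14) inclusive
    (1,4)@(3, 9): e=[2,13,17] → #
    (2,4)@(5, 9): e=[-6,-7,45] → ·
    (1,5)@(3, 11): e=[6,7,19] → #
    (2,5)@(5, 11): e=[-2,-13,47] → ·
    (1,6)@(3, 13): e=[10,1,21] → #
    (2,6)@(5, 13): e=[2,-19,49] → ·
    (1,7)@(3, 15): e=[14,-5,23] → ·
  covered (3 px):
    · · · · · · ·
    · · · · · · ·
    · · · · · · ·
    · · · · · · ·
    · # · · · · ·
    · # · · · · ·
    · # · · · · ·
    · · · · · · ·
    · · · · · · ·
    · · · · · · ·
    · · · · · · ·
    · · · · · · ·
T1:
  2·area = 12
  edge (6, 10)→(0, 10): d=(-6,0) inclusive
  edge (0, 10)→(5, 8): d=(5,-2) inclusive
  edge (5, 8)→(6, 10): d=(1,2) inclusive
    (1,4)@(3, 9): e=[6,1,5] → #
    (2,4)@(5, 9): e=[6,5,1] → #
    (3,4)@(7, 9): e=[6,9,-3] → ·
    (1,5)@(3, 11): e=[-6,11,7] → ·
    (2,5)@(5, 11): e=[-6,15,3] → ·
  covered (2 px):
    · · · · · · ·
    · · · · · · ·
    · · · · · · ·
    · · · · · · ·
    · # # · · · ·
    · · · · · · ·
    · · · · · · ·
    · · · · · · ·
    · · · · · · ·
    · · · · · · ·
    · · · · · · ·
    · · · · · · ·
T2:
  2·area = 16
  edge (10, 8)→(2, 8): d=(-8,0) inclusive
  edge (2, 8)→(12, 6): d=(10,-2) inclusive
  edge (12, 6)→(10, 8): d=(-2,2) inclusive
    (6,2)@(13, 5): e=[24,-8,0] → ·  [on edge]
    (3,3)@(7, 7): e=[8,0,8] → #  [on edge]
    (4,3)@(9, 7): e=[8,4,4] → #
    (5,3)@(11, 7): e=[8,8,0] → #  [on edge]
    (6,3)@(13, 7): e=[8,12,-4] → ·
    (3,4)@(7, 9): e=[-8,20,4] → ·
    (4,4)@(9, 9): e=[-8,24,0] → ·  [on edge]
    (5,4)@(11, 9): e=[-8,28,-4] → ·
    (3,5)@(7, 11): e=[-24,40,0] → ·  [on edge]
    (2,6)@(5, 13): e=[-40,56,0] → ·  [on edge]
    (1,7)@(3, 15): e=[-56,72,0] → ·  [on edge]
    (0,8)@(1, 17): e=[-72,88,0] → ·  [on edge]
  covered (3 px):
    · · · · · · ·
    · · · · · · ·
    · · · · · · ·
    · · · # # # ·
    · · · · · · ·
    · · · · · · ·
    · · · · · · ·
    · · · · · · ·
    · · · · · · ·
    · · · · · · ·
    · · · · · · ·
    · · · · · · ·
T3:
  2·area = 24  (B↔C swapped to make it positive)
  edge (6, 8)→(9, 7): d=(3,-1) inclusive
  edge (9, 7)→(6, 16): d=(-3,9) inclusive
  edge (6, 16)→(6, 8): d=(0,-8) inclusive
    (5,0)@(11, 1): e=[-16,0,40] → ·  [on edge]
    (4,3)@(9, 7): e=[0,0,24] → #  [on edge]
    (5,3)@(11, 7): e=[2,-18,40] → ·
    (1,4)@(3, 9): e=[0,48,-24] → ·  [on edge]
    (3,4)@(7, 9): e=[4,12,8] → #
    (4,4)@(9, 9): e=[6,-6,24] → ·
    (3,5)@(7, 11): e=[10,6,8] → #
    (4,5)@(9, 11): e=[12,-12,24] → ·
    (3,6)@(7, 13): e=[16,0,8] → #  [on edge]
    (4,6)@(9, 13): e=[18,-18,24] → ·
    (3,7)@(7, 15): e=[22,-6,8] → ·
    (2,9)@(5, 19): e=[32,0,-8] → ·  [on edge]
  covered (4 px):
    · · · · · · ·
    · · · · · · ·
    · · · · · · ·
    · · · · # · ·
    · · · # · · ·
    · · · # · · ·
    · · · # · · ·
    · · · · · · ·
    · · · · · · ·
    · · · · · · ·
    · · · · · · ·
    · · · · · · ·
T4:
  2·area = 32  (B↔C swapped to make it positive)
  edge (2, 8)→(6, 16): d=(4,8) inclusive
  edge (6, 16)→(4, 20): d=(-2,4) inclusive
  edge (4, 20)→(2, 8): d=(-2,-12) inclusive
    (1,5)@(3, 11): e=[4,22,6] → #
    (2,5)@(5, 11): e=[-12,14,30] → ·
    (1,6)@(3, 13): e=[12,18,2] → #
    (2,6)@(5, 13): e=[-4,10,26] → ·
    (1,7)@(3, 15): e=[20,14,-2] → ·
    (2,7)@(5, 15): e=[4,6,22] → #
    (3,7)@(7, 15): e=[-12,-2,46] → ·
    (2,8)@(5, 17): e=[12,2,18] → #
    (3,8)@(7, 17): e=[-4,-6,42] → ·
    (2,9)@(5, 19): e=[20,-2,14] → ·
  covered (4 px):
    · · · · · · ·
    · · · · · · ·
    · · · · · · ·
    · · · · · · ·
    · · · · · · ·
    · # · · · · ·
    · # · · · · ·
    · · # · · · ·
    · · # · · · ·
    · · · · · · ·
    · · · · · · ·
    · · · · · · ·

Z-buffer (winner per pixel, '.' = empty):
  . . . . . . .
  . . . . . . .
  . . . . . . .
  . . . 2 3 2 .
  . 0 1 3 . . .
  . 0 . 3 . . .
  . 0 . 3 . . .
  . . 4 . . . .
  . . 4 . . . .
  . . . . . . .
  . . . . . . .
  . . . . . . .

Answer: 2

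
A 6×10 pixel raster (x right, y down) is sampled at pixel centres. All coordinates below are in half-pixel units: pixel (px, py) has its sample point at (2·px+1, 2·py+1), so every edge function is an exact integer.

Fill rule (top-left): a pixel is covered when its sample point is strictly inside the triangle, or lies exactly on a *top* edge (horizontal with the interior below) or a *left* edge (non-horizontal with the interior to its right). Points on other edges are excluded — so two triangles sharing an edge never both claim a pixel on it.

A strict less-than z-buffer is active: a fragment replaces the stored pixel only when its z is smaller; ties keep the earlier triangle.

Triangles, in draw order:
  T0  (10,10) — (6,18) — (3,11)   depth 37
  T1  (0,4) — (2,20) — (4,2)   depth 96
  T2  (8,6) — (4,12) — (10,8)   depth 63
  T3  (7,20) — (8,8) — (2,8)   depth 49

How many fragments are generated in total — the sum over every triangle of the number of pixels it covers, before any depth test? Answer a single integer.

T0:
  2·area = 52
  edge (10, 10)→(6, 18): d=(-4,8) right/bottom  bias=-1
  edge (6, 18)→(3, 11): d=(-3,-7) top-left  bias=+0
  edge (3, 11)→(10, 10): d=(7,-1) top-left  bias=+0
    (1,5)@(3, 11): e=[52,0,0] → X  [on edge]
    (2,5)@(5, 11): e=[36,14,2] → X
    (3,5)@(7, 11): e=[20,28,4] → X
    (4,5)@(9, 11): e=[4,42,6] → X
    (5,5)@(11, 11): e=[-12,56,8] → .
    (1,6)@(3, 13): e=[44,-6,14] → .
    (2,6)@(5, 13): e=[28,8,16] → X
    (4,6)@(9, 13): e=[-4,36,20] → .
    (2,7)@(5, 15): e=[20,2,30] → X
    (4,7)@(9, 15): e=[-12,30,34] → .
    (2,8)@(5, 17): e=[12,-4,44] → .
    (3,8)@(7, 17): e=[-4,10,46] → .
  covered (8 px):
    . . . . . .
    . . . . . .
    . . . . . .
    . . . . . .
    . . . . . .
    . X X X X .
    . . X X . .
    . . X X . .
    . . . . . .
    . . . . . .
T1:
  2·area = 68  (B↔C swapped to make it positive)
  edge (0, 4)→(4, 2): d=(4,-2) top-left  bias=+0
  edge (4, 2)→(2, 20): d=(-2,18) right/bottom  bias=-1
  edge (2, 20)→(0, 4): d=(-2,-16) top-left  bias=+0
    (1,1)@(3, 3): e=[2,16,50] → X
    (2,1)@(5, 3): e=[6,-20,82] → .
    (0,2)@(1, 5): e=[6,48,14] → X
    (2,2)@(5, 5): e=[14,-24,78] → .
    (0,3)@(1, 7): e=[14,44,10] → X
    (2,3)@(5, 7): e=[22,-28,74] → .
    (0,4)@(1, 9): e=[22,40,6] → X
    (2,4)@(5, 9): e=[30,-32,70] → .
    (0,5)@(1, 11): e=[30,36,2] → X
    (1,5)@(3, 11): e=[34,0,34] → .  [on edge]
    (0,6)@(1, 13): e=[38,32,-2] → .
  covered (8 px):
    . . . . . .
    . X . . . .
    X X . . . .
    X X . . . .
    X X . . . .
    X . . . . .
    . . . . . .
    . . . . . .
    . . . . . .
    . . . . . .
T2:
  2·area = 20  (B↔C swapped to make it positive)
  edge (8, 6)→(10, 8): d=(2,2) right/bottom  bias=-1
  edge (10, 8)→(4, 12): d=(-6,4) right/bottom  bias=-1
  edge (4, 12)→(8, 6): d=(4,-6) top-left  bias=+0
    (1,0)@(3, 1): e=[0,70,-50] → .  [on edge]
    (2,1)@(5, 3): e=[0,50,-30] → .  [on edge]
    (3,2)@(7, 5): e=[0,30,-10] → .  [on edge]
    (4,3)@(9, 7): e=[0,10,10] → .  [on edge]
    (3,4)@(7, 9): e=[8,6,6] → X
    (4,4)@(9, 9): e=[4,-2,18] → .
    (5,4)@(11, 9): e=[0,-10,30] → .  [on edge]
    (2,5)@(5, 11): e=[16,2,2] → X
    (3,5)@(7, 11): e=[12,-6,14] → .
    (2,6)@(5, 13): e=[20,-10,10] → .
  covered (2 px):
    . . . . . .
    . . . . . .
    . . . . . .
    . . . . . .
    . . . X . .
    . . X . . .
    . . . . . .
    . . . . . .
    . . . . . .
    . . . . . .
T3:
  2·area = 72  (B↔C swapped to make it positive)
  edge (7, 20)→(2, 8): d=(-5,-12) top-left  bias=+0
  edge (2, 8)→(8, 8): d=(6,0) top-left  bias=+0
  edge (8, 8)→(7, 20): d=(-1,12) right/bottom  bias=-1
    (1,4)@(3, 9): e=[7,6,59] → X
    (2,4)@(5, 9): e=[31,6,35] → X
    (3,4)@(7, 9): e=[55,6,11] → X
    (4,4)@(9, 9): e=[79,6,-13] → .
    (1,5)@(3, 11): e=[-3,18,57] → .
    (2,5)@(5, 11): e=[21,18,33] → X
    (4,5)@(9, 11): e=[69,18,-15] → .
    (2,6)@(5, 13): e=[11,30,31] → X
    (4,6)@(9, 13): e=[59,30,-17] → .
    (2,7)@(5, 15): e=[1,42,29] → X
    (4,7)@(9, 15): e=[49,42,-19] → .
    (2,8)@(5, 17): e=[-9,54,27] → .
  covered (11 px):
    . . . . . .
    . . . . . .
    . . . . . .
    . . . . . .
    . X X X . .
    . . X X . .
    . . X X . .
    . . X X . .
    . . . X . .
    . . . X . .

Answer: 29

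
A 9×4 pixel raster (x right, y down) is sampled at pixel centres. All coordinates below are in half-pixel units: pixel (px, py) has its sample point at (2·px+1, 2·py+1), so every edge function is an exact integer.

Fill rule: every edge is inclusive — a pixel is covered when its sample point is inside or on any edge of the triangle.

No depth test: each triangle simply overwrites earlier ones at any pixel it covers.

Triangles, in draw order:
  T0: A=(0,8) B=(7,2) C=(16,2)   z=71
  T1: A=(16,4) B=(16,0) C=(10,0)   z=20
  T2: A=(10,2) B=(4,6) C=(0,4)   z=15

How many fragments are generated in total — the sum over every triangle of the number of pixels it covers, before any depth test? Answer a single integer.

T0:
  2·area = 54
  edge (0, 8)→(7, 2): d=(7,-6) inclusive
  edge (7, 2)→(16, 2): d=(9,0) inclusive
  edge (16, 2)→(0, 8): d=(-16,6) inclusive
    (3,1)@(7, 3): e=[7,9,38] → X
    (4,1)@(9, 3): e=[19,9,26] → X
    (5,1)@(11, 3): e=[31,9,14] → X
    (6,1)@(13, 3): e=[43,9,2] → X
    (7,1)@(15, 3): e=[55,9,-10] → .
    (2,2)@(5, 5): e=[9,27,18] → X
    (4,2)@(9, 5): e=[33,27,-6] → .
    (5,2)@(11, 5): e=[45,27,-18] → .
    (6,2)@(13, 5): e=[57,27,-30] → .
    (2,3)@(5, 7): e=[23,45,-14] → .
    (3,3)@(7, 7): e=[35,45,-26] → .
  covered (6 px):
    . . . . . . . . .
    . . . X X X X . .
    . . X X . . . . .
    . . . . . . . . .
T1:
  2·area = 24  (B↔C swapped to make it positive)
  edge (16, 4)→(10, 0): d=(-6,-4) inclusive
  edge (10, 0)→(16, 0): d=(6,0) inclusive
  edge (16, 0)→(16, 4): d=(0,4) inclusive
    (6,0)@(13, 1): e=[6,6,12] → X
    (7,0)@(15, 1): e=[14,6,4] → X
    (8,0)@(17, 1): e=[22,6,-4] → .
    (6,1)@(13, 3): e=[-6,18,12] → .
    (7,1)@(15, 3): e=[2,18,4] → X
    (8,1)@(17, 3): e=[10,18,-4] → .
    (7,2)@(15, 5): e=[-10,30,4] → .
  covered (3 px):
    . . . . . . X X .
    . . . . . . . X .
    . . . . . . . . .
    . . . . . . . . .
T2:
  2·area = 28
  edge (10, 2)→(4, 6): d=(-6,4) inclusive
  edge (4, 6)→(0, 4): d=(-4,-2) inclusive
  edge (0, 4)→(10, 2): d=(10,-2) inclusive
    (7,0)@(15, 1): e=[-14,42,0] → .  [on edge]
    (2,1)@(5, 3): e=[14,14,0] → X  [on edge]
    (3,1)@(7, 3): e=[6,18,4] → X
    (4,1)@(9, 3): e=[-2,22,8] → .
    (1,2)@(3, 5): e=[10,2,16] → X
    (3,2)@(7, 5): e=[-6,10,24] → .
    (1,3)@(3, 7): e=[-2,-6,36] → .
    (2,3)@(5, 7): e=[-10,-2,40] → .
  covered (4 px):
    . . . . . . . . .
    . . X X . . . . .
    . X X . . . . . .
    . . . . . . . . .

Result: 13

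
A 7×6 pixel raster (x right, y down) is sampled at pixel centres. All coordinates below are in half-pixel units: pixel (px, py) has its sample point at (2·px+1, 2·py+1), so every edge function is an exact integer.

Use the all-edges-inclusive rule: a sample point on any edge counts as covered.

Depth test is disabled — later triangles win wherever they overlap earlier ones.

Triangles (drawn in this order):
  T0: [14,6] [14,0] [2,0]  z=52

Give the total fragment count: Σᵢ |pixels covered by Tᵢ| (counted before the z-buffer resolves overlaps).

T0:
  2·area = 72  (B↔C swapped to make it positive)
  edge (14, 6)→(2, 0): d=(-12,-6) inclusive
  edge (2, 0)→(14, 0): d=(12,0) inclusive
  edge (14, 0)→(14, 6): d=(0,6) inclusive
    (2,0)@(5, 1): e=[6,12,54] → █
    (3,0)@(7, 1): e=[18,12,42] → █
    (4,0)@(9, 1): e=[30,12,30] → █
    (5,0)@(11, 1): e=[42,12,18] → █
    (6,0)@(13, 1): e=[54,12,6] → █
    (2,1)@(5, 3): e=[-18,36,54] → ·
    (3,1)@(7, 3): e=[-6,36,42] → ·
    (4,1)@(9, 3): e=[6,36,30] → █
    (4,2)@(9, 5): e=[-18,60,30] → ·
    (5,2)@(11, 5): e=[-6,60,18] → ·
    (6,2)@(13, 5): e=[6,60,6] → █
    (6,3)@(13, 7): e=[-18,84,6] → ·
  covered (9 px):
    · · █ █ █ █ █
    · · · · █ █ █
    · · · · · · █
    · · · · · · ·
    · · · · · · ·
    · · · · · · ·

Final: 9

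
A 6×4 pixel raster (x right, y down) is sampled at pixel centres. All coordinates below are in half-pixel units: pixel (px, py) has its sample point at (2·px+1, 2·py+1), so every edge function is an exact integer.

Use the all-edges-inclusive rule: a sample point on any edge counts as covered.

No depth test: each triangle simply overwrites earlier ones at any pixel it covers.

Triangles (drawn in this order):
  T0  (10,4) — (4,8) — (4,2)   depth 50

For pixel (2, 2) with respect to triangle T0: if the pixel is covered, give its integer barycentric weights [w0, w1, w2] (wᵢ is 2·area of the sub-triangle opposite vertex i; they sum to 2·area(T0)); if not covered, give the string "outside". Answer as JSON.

T0:
  2·area = 36
  edge (10, 4)→(4, 8): d=(-6,4) inclusive
  edge (4, 8)→(4, 2): d=(0,-6) inclusive
  edge (4, 2)→(10, 4): d=(6,2) inclusive
    (0,0)@(1, 1): e=[54,-18,0] → .  [on edge]
    (2,1)@(5, 3): e=[26,6,4] → X
    (3,1)@(7, 3): e=[18,18,0] → X  [on edge]
    (4,1)@(9, 3): e=[10,30,-4] → .
    (2,2)@(5, 5): e=[14,6,16] → X
    (4,2)@(9, 5): e=[-2,30,8] → .
    (2,3)@(5, 7): e=[2,6,28] → X
    (3,3)@(7, 7): e=[-6,18,24] → .
  covered (5 px):
    . . . . . .
    . . X X . .
    . . X X . .
    . . X . . .

Result: [6,16,14]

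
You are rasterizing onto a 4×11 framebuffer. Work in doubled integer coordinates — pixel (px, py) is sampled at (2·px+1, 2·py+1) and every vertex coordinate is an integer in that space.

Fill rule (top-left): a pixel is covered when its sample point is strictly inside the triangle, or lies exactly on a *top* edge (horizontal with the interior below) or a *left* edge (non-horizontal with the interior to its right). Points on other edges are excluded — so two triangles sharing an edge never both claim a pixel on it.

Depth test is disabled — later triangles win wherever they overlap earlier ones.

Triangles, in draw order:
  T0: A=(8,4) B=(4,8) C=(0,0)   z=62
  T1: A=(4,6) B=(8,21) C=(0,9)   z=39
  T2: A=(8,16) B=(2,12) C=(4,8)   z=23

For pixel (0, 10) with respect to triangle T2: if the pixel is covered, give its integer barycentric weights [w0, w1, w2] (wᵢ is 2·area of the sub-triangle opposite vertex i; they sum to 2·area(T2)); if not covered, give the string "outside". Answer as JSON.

T0:
  2·area = 48
  edge (8, 4)→(4, 8): d=(-4,4) right/bottom  bias=-1
  edge (4, 8)→(0, 0): d=(-4,-8) top-left  bias=+0
  edge (0, 0)→(8, 4): d=(8,4) right/bottom  bias=-1
    (0,0)@(1, 1): e=[40,4,4] → #
    (1,0)@(3, 1): e=[32,20,-4] → ·
    (0,1)@(1, 3): e=[32,-4,20] → ·
    (1,1)@(3, 3): e=[24,12,12] → #
    (2,1)@(5, 3): e=[16,28,4] → #
    (3,1)@(7, 3): e=[8,44,-4] → ·
    (1,2)@(3, 5): e=[16,4,28] → #
    (3,2)@(7, 5): e=[0,36,12] → ·  [on edge]
    (1,3)@(3, 7): e=[8,-4,44] → ·
    (2,3)@(5, 7): e=[0,12,36] → ·  [on edge]
    (1,4)@(3, 9): e=[0,-12,60] → ·  [on edge]
    (0,5)@(1, 11): e=[0,-36,84] → ·  [on edge]
  covered (5 px):
    # · · ·
    · # # ·
    · # # ·
    · · · ·
    · · · ·
    · · · ·
    · · · ·
    · · · ·
    · · · ·
    · · · ·
    · · · ·
T1:
  2·area = 72
  edge (4, 6)→(8, 21): d=(4,15) right/bottom  bias=-1
  edge (8, 21)→(0, 9): d=(-8,-12) top-left  bias=+0
  edge (0, 9)→(4, 6): d=(4,-3) top-left  bias=+0
    (1,3)@(3, 7): e=[19,52,1] → #
    (2,3)@(5, 7): e=[-11,76,7] → ·
    (0,4)@(1, 9): e=[57,12,3] → #
    (2,4)@(5, 9): e=[-3,60,15] → ·
    (0,5)@(1, 11): e=[65,-4,11] → ·
    (1,5)@(3, 11): e=[35,20,17] → #
    (2,5)@(5, 11): e=[5,44,23] → #
    (3,5)@(7, 11): e=[-25,68,29] → ·
    (1,6)@(3, 13): e=[43,4,25] → #
    (3,6)@(7, 13): e=[-17,52,37] → ·
    (1,7)@(3, 15): e=[51,-12,33] → ·
    (2,7)@(5, 15): e=[21,12,39] → #
  covered (9 px):
    · · · ·
    · · · ·
    · · · ·
    · # · ·
    # # · ·
    · # # ·
    · # # ·
    · · # ·
    · · · ·
    · · · #
    · · · ·
T2:
  2·area = 32
  edge (8, 16)→(2, 12): d=(-6,-4) top-left  bias=+0
  edge (2, 12)→(4, 8): d=(2,-4) top-left  bias=+0
  edge (4, 8)→(8, 16): d=(4,8) right/bottom  bias=-1
    (1,5)@(3, 11): e=[10,2,20] → #
    (2,5)@(5, 11): e=[18,10,4] → #
    (3,5)@(7, 11): e=[26,18,-12] → ·
    (1,6)@(3, 13): e=[-2,6,28] → ·
    (2,6)@(5, 13): e=[6,14,12] → #
    (3,6)@(7, 13): e=[14,22,-4] → ·
    (2,7)@(5, 15): e=[-6,18,20] → ·
    (3,7)@(7, 15): e=[2,26,4] → #
    (3,8)@(7, 17): e=[-10,30,12] → ·
  covered (4 px):
    · · · ·
    · · · ·
    · · · ·
    · · · ·
    · · · ·
    · # # ·
    · · # ·
    · · · #
    · · · ·
    · · · ·
    · · · ·

Answer: "outside"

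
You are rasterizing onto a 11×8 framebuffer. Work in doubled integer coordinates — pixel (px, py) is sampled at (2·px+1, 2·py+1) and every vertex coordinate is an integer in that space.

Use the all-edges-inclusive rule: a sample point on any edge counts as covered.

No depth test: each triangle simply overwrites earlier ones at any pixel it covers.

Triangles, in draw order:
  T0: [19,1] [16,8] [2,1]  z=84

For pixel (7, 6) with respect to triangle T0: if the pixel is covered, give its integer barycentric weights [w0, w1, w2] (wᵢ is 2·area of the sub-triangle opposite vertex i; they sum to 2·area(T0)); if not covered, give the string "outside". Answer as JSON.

T0:
  2·area = 119
  edge (19, 1)→(16, 8): d=(-3,7) inclusive
  edge (16, 8)→(2, 1): d=(-14,-7) inclusive
  edge (2, 1)→(19, 1): d=(17,0) inclusive
    (0,0)@(1, 1): e=[126,-7,0] → .  [on edge]
    (1,0)@(3, 1): e=[112,7,0] → X  [on edge]
    (2,0)@(5, 1): e=[98,21,0] → X  [on edge]
    (3,0)@(7, 1): e=[84,35,0] → X  [on edge]
    (4,0)@(9, 1): e=[70,49,0] → X  [on edge]
    (5,0)@(11, 1): e=[56,63,0] → X  [on edge]
    (6,0)@(13, 1): e=[42,77,0] → X  [on edge]
    (7,0)@(15, 1): e=[28,91,0] → X  [on edge]
    (8,0)@(17, 1): e=[14,105,0] → X  [on edge]
    (9,0)@(19, 1): e=[0,119,0] → X  [on edge]
    (10,0)@(21, 1): e=[-14,133,0] → .  [on edge]
    (1,1)@(3, 3): e=[106,-21,34] → .
    (6,7)@(13, 15): e=[0,-119,238] → .  [on edge]
  covered (20 px):
    . X X X X X X X X X .
    . . . X X X X X X . .
    . . . . . X X X X . .
    . . . . . . . X . . .
    . . . . . . . . . . .
    . . . . . . . . . . .
    . . . . . . . . . . .
    . . . . . . . . . . .

Final: "outside"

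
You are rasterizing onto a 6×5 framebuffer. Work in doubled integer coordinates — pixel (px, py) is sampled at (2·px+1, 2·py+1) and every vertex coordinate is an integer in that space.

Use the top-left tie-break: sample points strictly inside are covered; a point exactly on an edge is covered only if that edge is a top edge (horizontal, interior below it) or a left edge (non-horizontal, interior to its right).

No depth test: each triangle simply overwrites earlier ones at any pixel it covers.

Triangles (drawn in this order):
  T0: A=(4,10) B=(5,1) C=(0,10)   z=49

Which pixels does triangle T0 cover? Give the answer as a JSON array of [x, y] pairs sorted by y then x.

T0:
  2·area = 36  (B↔C swapped to make it positive)
  edge (4, 10)→(0, 10): d=(-4,0) right/bottom  bias=-1
  edge (0, 10)→(5, 1): d=(5,-9) top-left  bias=+0
  edge (5, 1)→(4, 10): d=(-1,9) right/bottom  bias=-1
    (2,0)@(5, 1): e=[36,0,0] → ·  [on edge]
    (1,2)@(3, 5): e=[20,2,14] → █
    (2,2)@(5, 5): e=[20,20,-4] → ·
    (1,3)@(3, 7): e=[12,12,12] → █
    (2,3)@(5, 7): e=[12,30,-6] → ·
    (0,4)@(1, 9): e=[4,4,28] → █
    (2,4)@(5, 9): e=[4,40,-8] → ·
  covered (4 px):
    · · · · · ·
    · · · · · ·
    · █ · · · ·
    · █ · · · ·
    █ █ · · · ·

Answer: [[1,2],[1,3],[0,4],[1,4]]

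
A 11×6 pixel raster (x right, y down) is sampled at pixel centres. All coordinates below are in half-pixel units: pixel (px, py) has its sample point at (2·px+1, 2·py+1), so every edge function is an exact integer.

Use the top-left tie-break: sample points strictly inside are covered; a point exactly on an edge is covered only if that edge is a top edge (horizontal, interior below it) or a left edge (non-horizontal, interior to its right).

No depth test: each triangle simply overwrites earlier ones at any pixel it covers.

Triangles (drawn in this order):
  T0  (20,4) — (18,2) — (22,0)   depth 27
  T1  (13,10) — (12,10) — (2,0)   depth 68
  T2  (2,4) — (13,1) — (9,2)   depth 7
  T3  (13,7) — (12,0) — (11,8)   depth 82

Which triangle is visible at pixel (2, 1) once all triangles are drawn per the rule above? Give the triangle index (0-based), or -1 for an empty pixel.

T0:
  2·area = 12
  edge (20, 4)→(18, 2): d=(-2,-2) top-left  bias=+0
  edge (18, 2)→(22, 0): d=(4,-2) top-left  bias=+0
  edge (22, 0)→(20, 4): d=(-2,4) right/bottom  bias=-1
    (8,0)@(17, 1): e=[0,-6,18] → .  [on edge]
    (10,0)@(21, 1): e=[8,2,2] → X
    (9,1)@(19, 3): e=[0,6,6] → X  [on edge]
    (10,1)@(21, 3): e=[4,10,-2] → .
    (9,2)@(19, 5): e=[-4,14,2] → .
    (10,2)@(21, 5): e=[0,18,-6] → .  [on edge]
  covered (2 px):
    . . . . . . . . . . X
    . . . . . . . . . X .
    . . . . . . . . . . .
    . . . . . . . . . . .
    . . . . . . . . . . .
    . . . . . . . . . . .
T1:
  2·area = 10
  edge (13, 10)→(12, 10): d=(-1,0) right/bottom  bias=-1
  edge (12, 10)→(2, 0): d=(-10,-10) top-left  bias=+0
  edge (2, 0)→(13, 10): d=(11,10) right/bottom  bias=-1
    (1,0)@(3, 1): e=[9,0,1] → X  [on edge]
    (2,0)@(5, 1): e=[9,20,-19] → .
    (1,1)@(3, 3): e=[7,-20,23] → .
    (2,1)@(5, 3): e=[7,0,3] → X  [on edge]
    (3,1)@(7, 3): e=[7,20,-17] → .
    (2,2)@(5, 5): e=[5,-20,25] → .
    (3,2)@(7, 5): e=[5,0,5] → X  [on edge]
    (4,2)@(9, 5): e=[5,20,-15] → .
    (3,3)@(7, 7): e=[3,-20,27] → .
    (4,3)@(9, 7): e=[3,0,7] → X  [on edge]
    (5,3)@(11, 7): e=[3,20,-13] → .
    (4,4)@(9, 9): e=[1,-20,29] → .
    (5,4)@(11, 9): e=[1,0,9] → X  [on edge]
    (6,5)@(13, 11): e=[-1,0,11] → .  [on edge]
  covered (5 px):
    . X . . . . . . . . .
    . . X . . . . . . . .
    . . . X . . . . . . .
    . . . . X . . . . . .
    . . . . . X . . . . .
    . . . . . . . . . . .
T2:
  2·area = 1  (B↔C swapped to make it positive)
  edge (2, 4)→(9, 2): d=(7,-2) top-left  bias=+0
  edge (9, 2)→(13, 1): d=(4,-1) top-left  bias=+0
  edge (13, 1)→(2, 4): d=(-11,3) right/bottom  bias=-1
    (6,0)@(13, 1): e=[1,0,0] → .  [on edge]
    (2,1)@(5, 3): e=[-1,0,2] → .  [on edge]
  covered (0 px):
    . . . . . . . . . . .
    . . . . . . . . . . .
    . . . . . . . . . . .
    . . . . . . . . . . .
    . . . . . . . . . . .
    . . . . . . . . . . .
T3:
  2·area = 15  (B↔C swapped to make it positive)
  edge (13, 7)→(11, 8): d=(-2,1) right/bottom  bias=-1
  edge (11, 8)→(12, 0): d=(1,-8) top-left  bias=+0
  edge (12, 0)→(13, 7): d=(1,7) right/bottom  bias=-1
    (10,1)@(21, 3): e=[0,75,-60] → .  [on edge]
    (8,2)@(17, 5): e=[0,45,-30] → .  [on edge]
    (6,3)@(13, 7): e=[0,15,0] → .  [on edge]
    (4,4)@(9, 9): e=[0,-15,30] → .  [on edge]
    (2,5)@(5, 11): e=[0,-45,60] → .  [on edge]
  covered (0 px):
    . . . . . . . . . . .
    . . . . . . . . . . .
    . . . . . . . . . . .
    . . . . . . . . . . .
    . . . . . . . . . . .
    . . . . . . . . . . .

Z-buffer (winner per pixel, '.' = empty):
  . 1 . . . . . . . . 0
  . . 1 . . . . . . 0 .
  . . . 1 . . . . . . .
  . . . . 1 . . . . . .
  . . . . . 1 . . . . .
  . . . . . . . . . . .

Result: 1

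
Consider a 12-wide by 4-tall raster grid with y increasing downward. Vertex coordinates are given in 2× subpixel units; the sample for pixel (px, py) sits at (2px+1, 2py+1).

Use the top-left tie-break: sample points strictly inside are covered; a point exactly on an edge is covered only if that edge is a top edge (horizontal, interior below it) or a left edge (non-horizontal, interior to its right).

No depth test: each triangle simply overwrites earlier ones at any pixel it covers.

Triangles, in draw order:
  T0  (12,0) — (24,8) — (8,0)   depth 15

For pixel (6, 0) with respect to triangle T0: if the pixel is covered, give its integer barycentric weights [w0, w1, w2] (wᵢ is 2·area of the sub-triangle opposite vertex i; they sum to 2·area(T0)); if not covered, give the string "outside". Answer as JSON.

T0:
  2·area = 32
  edge (12, 0)→(24, 8): d=(12,8) right/bottom  bias=-1
  edge (24, 8)→(8, 0): d=(-16,-8) top-left  bias=+0
  edge (8, 0)→(12, 0): d=(4,0) top-left  bias=+0
    (5,0)@(11, 1): e=[20,8,4] → █
    (6,0)@(13, 1): e=[4,24,4] → █
    (7,0)@(15, 1): e=[-12,40,4] → ·
    (5,1)@(11, 3): e=[44,-24,12] → ·
    (6,1)@(13, 3): e=[28,-8,12] → ·
    (7,1)@(15, 3): e=[12,8,12] → █
    (8,1)@(17, 3): e=[-4,24,12] → ·
    (7,2)@(15, 5): e=[36,-24,20] → ·
    (9,2)@(19, 5): e=[4,8,20] → █
    (10,2)@(21, 5): e=[-12,24,20] → ·
    (9,3)@(19, 7): e=[28,-24,28] → ·
  covered (4 px):
    · · · · · █ █ · · · · ·
    · · · · · · · █ · · · ·
    · · · · · · · · · █ · ·
    · · · · · · · · · · · ·

Answer: [24,4,4]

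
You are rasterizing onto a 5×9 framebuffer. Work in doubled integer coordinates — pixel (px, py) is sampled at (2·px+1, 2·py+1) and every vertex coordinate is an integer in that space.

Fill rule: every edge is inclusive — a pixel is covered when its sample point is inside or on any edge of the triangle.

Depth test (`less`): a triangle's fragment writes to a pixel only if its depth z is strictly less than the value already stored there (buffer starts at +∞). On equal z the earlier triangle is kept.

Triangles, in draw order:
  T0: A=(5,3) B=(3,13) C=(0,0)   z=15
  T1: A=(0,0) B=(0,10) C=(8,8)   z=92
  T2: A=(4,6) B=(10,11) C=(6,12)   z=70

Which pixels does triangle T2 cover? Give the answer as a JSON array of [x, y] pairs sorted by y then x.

T0:
  2·area = 56
  edge (5, 3)→(3, 13): d=(-2,10) inclusive
  edge (3, 13)→(0, 0): d=(-3,-13) inclusive
  edge (0, 0)→(5, 3): d=(5,3) inclusive
    (0,0)@(1, 1): e=[44,10,2] → X
    (1,0)@(3, 1): e=[24,36,-4] → .
    (0,1)@(1, 3): e=[40,4,12] → X
    (1,1)@(3, 3): e=[20,30,6] → X
    (2,1)@(5, 3): e=[0,56,0] → X  [on edge]
    (3,1)@(7, 3): e=[-20,82,-6] → .
    (0,2)@(1, 5): e=[36,-2,22] → .
    (1,2)@(3, 5): e=[16,24,16] → X
    (2,2)@(5, 5): e=[-4,50,10] → .
    (1,3)@(3, 7): e=[12,18,26] → X
    (2,3)@(5, 7): e=[-8,44,20] → .
    (1,4)@(3, 9): e=[8,12,36] → X
    (1,6)@(3, 13): e=[0,0,56] → X  [on edge]
  covered (9 px):
    X . . . .
    X X X . .
    . X . . .
    . X . . .
    . X . . .
    . X . . .
    . X . . .
    . . . . .
    . . . . .
T1:
  2·area = 80  (B↔C swapped to make it positive)
  edge (0, 0)→(8, 8): d=(8,8) inclusive
  edge (8, 8)→(0, 10): d=(-8,2) inclusive
  edge (0, 10)→(0, 0): d=(0,-10) inclusive
    (0,0)@(1, 1): e=[0,70,10] → X  [on edge]
    (1,0)@(3, 1): e=[-16,66,30] → .
    (0,1)@(1, 3): e=[16,54,10] → X
    (1,1)@(3, 3): e=[0,50,30] → X  [on edge]
    (2,1)@(5, 3): e=[-16,46,50] → .
    (0,2)@(1, 5): e=[32,38,10] → X
    (2,2)@(5, 5): e=[0,30,50] → X  [on edge]
    (3,2)@(7, 5): e=[-16,26,70] → .
    (0,3)@(1, 7): e=[48,22,10] → X
    (3,3)@(7, 7): e=[0,10,70] → X  [on edge]
    (4,3)@(9, 7): e=[-16,6,90] → .
    (0,4)@(1, 9): e=[64,6,10] → X
    (4,4)@(9, 9): e=[0,-10,90] → .  [on edge]
  covered (12 px):
    X . . . .
    X X . . .
    X X X . .
    X X X X .
    X X . . .
    . . . . .
    . . . . .
    . . . . .
    . . . . .
T2:
  2·area = 26
  edge (4, 6)→(10, 11): d=(6,5) inclusive
  edge (10, 11)→(6, 12): d=(-4,1) inclusive
  edge (6, 12)→(4, 6): d=(-2,-6) inclusive
    (1,1)@(3, 3): e=[-13,39,0] → .  [on edge]
    (2,3)@(5, 7): e=[1,21,4] → X
    (3,3)@(7, 7): e=[-9,19,16] → .
    (2,4)@(5, 9): e=[13,13,0] → X  [on edge]
    (3,4)@(7, 9): e=[3,11,12] → X
    (4,4)@(9, 9): e=[-7,9,24] → .
    (2,5)@(5, 11): e=[25,5,-4] → .
    (3,5)@(7, 11): e=[15,3,8] → X
    (4,5)@(9, 11): e=[5,1,20] → X
    (3,6)@(7, 13): e=[27,-5,4] → .
    (4,6)@(9, 13): e=[17,-7,16] → .
    (3,7)@(7, 15): e=[39,-13,0] → .  [on edge]
  covered (5 px):
    . . . . .
    . . . . .
    . . . . .
    . . X . .
    . . X X .
    . . . X X
    . . . . .
    . . . . .
    . . . . .

Result: [[2,3],[2,4],[3,4],[3,5],[4,5]]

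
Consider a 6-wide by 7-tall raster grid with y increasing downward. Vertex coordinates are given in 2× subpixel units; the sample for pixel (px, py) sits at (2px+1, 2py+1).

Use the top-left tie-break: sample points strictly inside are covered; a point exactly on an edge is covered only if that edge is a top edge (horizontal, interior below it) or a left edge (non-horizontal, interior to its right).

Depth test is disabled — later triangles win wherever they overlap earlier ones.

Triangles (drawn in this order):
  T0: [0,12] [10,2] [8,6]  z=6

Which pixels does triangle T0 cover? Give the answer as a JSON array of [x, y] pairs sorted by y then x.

T0:
  2·area = 20
  edge (0, 12)→(10, 2): d=(10,-10) top-left  bias=+0
  edge (10, 2)→(8, 6): d=(-2,4) right/bottom  bias=-1
  edge (8, 6)→(0, 12): d=(-8,6) right/bottom  bias=-1
    (5,0)@(11, 1): e=[0,-2,22] → ·  [on edge]
    (4,1)@(9, 3): e=[0,2,18] → #  [on edge]
    (5,1)@(11, 3): e=[20,-6,6] → ·
    (3,2)@(7, 5): e=[0,6,14] → #  [on edge]
    (4,2)@(9, 5): e=[20,-2,2] → ·
    (2,3)@(5, 7): e=[0,10,10] → #  [on edge]
    (3,3)@(7, 7): e=[20,2,-2] → ·
    (1,4)@(3, 9): e=[0,14,6] → #  [on edge]
    (2,4)@(5, 9): e=[20,6,-6] → ·
    (0,5)@(1, 11): e=[0,18,2] → #  [on edge]
    (1,5)@(3, 11): e=[20,10,-10] → ·
    (0,6)@(1, 13): e=[20,14,-14] → ·
  covered (5 px):
    · · · · · ·
    · · · · # ·
    · · · # · ·
    · · # · · ·
    · # · · · ·
    # · · · · ·
    · · · · · ·

Final: [[4,1],[3,2],[2,3],[1,4],[0,5]]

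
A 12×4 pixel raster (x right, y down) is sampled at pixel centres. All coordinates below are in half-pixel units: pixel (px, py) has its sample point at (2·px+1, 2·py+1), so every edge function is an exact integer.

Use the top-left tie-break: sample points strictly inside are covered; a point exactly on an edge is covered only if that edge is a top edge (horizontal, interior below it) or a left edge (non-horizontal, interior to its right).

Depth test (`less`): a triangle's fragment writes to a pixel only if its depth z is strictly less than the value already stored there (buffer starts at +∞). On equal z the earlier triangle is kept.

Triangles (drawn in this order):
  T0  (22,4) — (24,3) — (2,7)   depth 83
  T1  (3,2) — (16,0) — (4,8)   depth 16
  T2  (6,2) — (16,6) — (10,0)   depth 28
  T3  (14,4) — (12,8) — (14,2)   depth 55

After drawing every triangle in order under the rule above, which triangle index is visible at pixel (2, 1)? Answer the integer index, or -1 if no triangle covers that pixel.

T0:
  2·area = 14  (B↔C swapped to make it positive)
  edge (22, 4)→(2, 7): d=(-20,3) right/bottom  bias=-1
  edge (2, 7)→(24, 3): d=(22,-4) top-left  bias=+0
  edge (24, 3)→(22, 4): d=(-2,1) right/bottom  bias=-1
    (6,2)@(13, 5): e=[7,0,7] → █  [on edge]
    (7,2)@(15, 5): e=[1,8,5] → █
    (8,2)@(17, 5): e=[-5,16,3] → ·
    (6,3)@(13, 7): e=[-33,44,3] → ·
    (7,3)@(15, 7): e=[-39,52,1] → ·
  covered (2 px):
    · · · · · · · · · · · ·
    · · · · · · · · · · · ·
    · · · · · · █ █ · · · ·
    · · · · · · · · · · · ·
T1:
  2·area = 80
  edge (3, 2)→(16, 0): d=(13,-2) top-left  bias=+0
  edge (16, 0)→(4, 8): d=(-12,8) right/bottom  bias=-1
  edge (4, 8)→(3, 2): d=(-1,-6) top-left  bias=+0
    (5,0)@(11, 1): e=[3,28,49] → █
    (6,0)@(13, 1): e=[7,12,61] → █
    (7,0)@(15, 1): e=[11,-4,73] → ·
    (2,1)@(5, 3): e=[17,52,11] → █
    (3,1)@(7, 3): e=[21,36,23] → █
    (4,1)@(9, 3): e=[25,20,35] → █
    (6,1)@(13, 3): e=[33,-12,59] → ·
    (2,2)@(5, 5): e=[43,28,9] → █
    (4,2)@(9, 5): e=[51,-4,33] → ·
    (5,2)@(11, 5): e=[55,-20,45] → ·
    (2,3)@(5, 7): e=[69,4,7] → █
    (3,3)@(7, 7): e=[73,-12,19] → ·
  covered (9 px):
    · · · · · █ █ · · · · ·
    · · █ █ █ █ · · · · · ·
    · · █ █ · · · · · · · ·
    · · █ · · · · · · · · ·
T2:
  2·area = 36  (B↔C swapped to make it positive)
  edge (6, 2)→(10, 0): d=(4,-2) top-left  bias=+0
  edge (10, 0)→(16, 6): d=(6,6) right/bottom  bias=-1
  edge (16, 6)→(6, 2): d=(-10,-4) top-left  bias=+0
    (4,0)@(9, 1): e=[2,12,22] → █
    (5,0)@(11, 1): e=[6,0,30] → ·  [on edge]
    (4,1)@(9, 3): e=[10,24,2] → █
    (5,1)@(11, 3): e=[14,12,10] → █
    (6,1)@(13, 3): e=[18,0,18] → ·  [on edge]
    (4,2)@(9, 5): e=[18,36,-18] → ·
    (5,2)@(11, 5): e=[22,24,-10] → ·
    (7,2)@(15, 5): e=[30,0,6] → ·  [on edge]
    (8,3)@(17, 7): e=[42,0,-6] → ·  [on edge]
  covered (3 px):
    · · · · █ · · · · · · ·
    · · · · █ █ · · · · · ·
    · · · · · · · · · · · ·
    · · · · · · · · · · · ·
T3:
  2·area = 4
  edge (14, 4)→(12, 8): d=(-2,4) right/bottom  bias=-1
  edge (12, 8)→(14, 2): d=(2,-6) top-left  bias=+0
  edge (14, 2)→(14, 4): d=(0,2) right/bottom  bias=-1
    (6,2)@(13, 5): e=[2,0,2] → █  [on edge]
    (7,2)@(15, 5): e=[-6,12,-2] → ·
    (6,3)@(13, 7): e=[-2,4,2] → ·
  covered (1 px):
    · · · · · · · · · · · ·
    · · · · · · · · · · · ·
    · · · · · · █ · · · · ·
    · · · · · · · · · · · ·

Z-buffer (winner per pixel, '.' = empty):
  . . . . 2 1 1 . . . . .
  . . 1 1 1 1 . . . . . .
  . . 1 1 . . 3 0 . . . .
  . . 1 . . . . . . . . .

Answer: 1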